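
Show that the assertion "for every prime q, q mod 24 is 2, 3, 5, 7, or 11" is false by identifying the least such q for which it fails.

q = 13

For q = 2, 3, 5, 7, 11 the conclusion holds.
q = 13: 13 mod 24 = 13 — not in {2, 3, 5, 7, 11}.
So q = 13 is the smallest counterexample.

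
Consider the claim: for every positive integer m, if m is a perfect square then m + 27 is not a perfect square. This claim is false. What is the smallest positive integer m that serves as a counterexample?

m = 9

For m = 1, 4 the conclusion holds.
m = 9: 9 = 3² and 9 + 27 = 36 = 6².
So m = 9 is the smallest counterexample.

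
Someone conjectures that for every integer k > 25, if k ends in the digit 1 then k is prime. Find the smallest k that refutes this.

k = 51

Check each integer k > 25 in order until k ends in the digit 1 but k is not prime.
k = 31: 31 ends in 1 and is prime.
k = 41: 41 ends in 1 and is prime.
k = 51: 51 ends in 1; 51 = 3 × 17, composite.
Thus k = 51 disproves the claim, and no smaller k works.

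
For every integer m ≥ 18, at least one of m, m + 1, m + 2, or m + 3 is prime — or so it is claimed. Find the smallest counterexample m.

m = 24

We need the least integer m ≥ 18 for which m, m + 1, m + 2, m + 3 are all composite.
The first 6 eligible values, up to m = 23, all satisfy the conclusion.
m = 24: 24 = 2 × 12; 25 = 5 × 5; 26 = 2 × 13; 27 = 3 × 9 — all composite.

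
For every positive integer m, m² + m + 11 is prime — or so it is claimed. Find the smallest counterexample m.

A counterexample is any positive integer m such that m² + m + 11 is not prime; we check each in order.
For m = 1, 2, 3, 4, 5, 6, 7, 8, 9 the conclusion holds.
m = 10: m² + m + 11 = 121 = 11 × 11, composite.

m = 10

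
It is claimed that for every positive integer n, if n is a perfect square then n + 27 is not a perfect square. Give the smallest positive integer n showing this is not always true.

A counterexample is any positive integer n such that n is a perfect square but n + 27 is a perfect square; we check each in order.
For n = 1, 4 the conclusion holds.
n = 9: 9 = 3² and 9 + 27 = 36 = 6².

n = 9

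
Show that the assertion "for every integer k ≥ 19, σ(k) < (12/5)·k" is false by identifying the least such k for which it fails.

k = 24

For k = 19, 20, 21, 22, 23 the conclusion holds.
k = 24: σ(24) = 60; 60 ≥ 288/5.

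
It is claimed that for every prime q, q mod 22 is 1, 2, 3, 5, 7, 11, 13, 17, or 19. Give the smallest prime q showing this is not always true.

q = 31

A counterexample is any prime q such that the claim fails; we check each in order.
For q = 2, 3, 5, 7, 11, 13, 17, 19, 23, 29 the conclusion holds.
q = 31: 31 mod 22 = 9 — not in {1, 2, 3, 5, 7, 11, 13, 17, 19}.
Thus q = 31 disproves the claim, and no smaller q works.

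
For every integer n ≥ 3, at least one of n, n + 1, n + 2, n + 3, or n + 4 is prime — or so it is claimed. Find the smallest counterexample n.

The first 21 eligible values, up to n = 23, all satisfy the conclusion.
n = 24: 24 = 2 × 12; 25 = 5 × 5; 26 = 2 × 13; 27 = 3 × 9; 28 = 2 × 14 — all composite.
So n = 24 is the smallest counterexample.

n = 24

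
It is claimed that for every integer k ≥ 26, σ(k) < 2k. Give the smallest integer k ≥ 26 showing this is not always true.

For k = 26, 27 the conclusion holds.
k = 28: σ(28) = 56; 56 ≥ 56.
So k = 28 is the smallest counterexample.

k = 28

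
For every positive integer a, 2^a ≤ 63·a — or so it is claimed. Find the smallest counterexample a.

a = 10

A counterexample is any positive integer a such that 2^a > 63·a; we check each in order.
The first 9 eligible values, up to a = 9, all satisfy the conclusion.
a = 10: 2^a = 1024 and 63·a = 630, so 1024 > 630.
So a = 10 is the smallest counterexample.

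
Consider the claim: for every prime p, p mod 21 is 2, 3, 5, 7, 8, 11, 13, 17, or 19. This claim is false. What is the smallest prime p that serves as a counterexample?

For p = 2, 3, 5, 7, 11, 13, 17, 19, 23, 29 the conclusion holds.
p = 31: 31 mod 21 = 10 — not in {2, 3, 5, 7, 8, 11, 13, 17, 19}.
Thus p = 31 disproves the claim, and no smaller p works.

p = 31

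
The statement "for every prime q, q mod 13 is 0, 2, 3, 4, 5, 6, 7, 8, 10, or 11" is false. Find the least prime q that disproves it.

A counterexample is any prime q such that the claim fails; we check each in order.
The first 15 eligible values, up to q = 47, all satisfy the conclusion.
q = 53: 53 mod 13 = 1 — not in {0, 2, 3, 4, 5, 6, 7, 8, 10, 11}.
Thus q = 53 disproves the claim, and no smaller q works.

q = 53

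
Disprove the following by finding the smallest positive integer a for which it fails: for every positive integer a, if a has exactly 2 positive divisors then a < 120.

For a = 2, 3, 5, 7, …, 107, 109, 113 the conclusion holds.
a = 127: τ(127) = 2; 127 ≥ 120.
Thus a = 127 disproves the claim, and no smaller a works.

a = 127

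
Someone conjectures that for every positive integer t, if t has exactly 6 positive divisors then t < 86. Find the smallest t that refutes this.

t = 92

Check each positive integer t in order until t has exactly 6 positive divisors but the claim fails.
The first 13 eligible values, up to t = 76, all satisfy the conclusion.
t = 92: τ(92) = 6; 92 ≥ 86.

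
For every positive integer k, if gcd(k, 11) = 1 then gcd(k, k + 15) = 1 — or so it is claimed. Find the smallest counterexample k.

k = 3

We need the least positive integer k for which gcd(k, 11) = 1 but gcd(k, k + 15) > 1.
For k = 1, 2 the conclusion holds.
k = 3: gcd(3, 18) = 3.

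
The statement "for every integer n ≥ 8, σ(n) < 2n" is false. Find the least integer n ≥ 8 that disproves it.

n = 12

A counterexample is any integer n ≥ 8 such that the claim fails; we check each in order.
The first 4 eligible values, up to n = 11, all satisfy the conclusion.
n = 12: σ(12) = 28; 28 ≥ 24.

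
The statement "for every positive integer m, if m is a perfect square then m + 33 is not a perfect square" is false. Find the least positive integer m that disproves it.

m = 16

Check each positive integer m in order until m is a perfect square but m + 33 is a perfect square.
m = 1: 1 + 33 = 34, not a perfect square.
m = 4: 4 + 33 = 37, not a perfect square.
m = 9: 9 + 33 = 42, not a perfect square.
m = 16: 16 = 4² and 16 + 33 = 49 = 7².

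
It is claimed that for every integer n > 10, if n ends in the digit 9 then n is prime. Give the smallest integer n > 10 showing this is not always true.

Check each integer n > 10 in order until n ends in the digit 9 but n is not prime.
For n = 19, 29 the conclusion holds.
n = 39: 39 ends in 9; 39 = 3 × 13, composite.

n = 39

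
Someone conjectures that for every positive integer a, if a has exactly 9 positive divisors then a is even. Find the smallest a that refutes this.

Check each positive integer a in order until a has exactly 9 positive divisors but a is odd.
For a = 36, 100, 196 the conclusion holds.
a = 225: divisors of 225: 9 divisors; 225 is odd.

a = 225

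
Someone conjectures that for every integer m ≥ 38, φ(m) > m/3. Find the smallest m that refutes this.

Check each integer m ≥ 38 in order until the claim fails.
The first 4 eligible values, up to m = 41, all satisfy the conclusion.
m = 42: φ(42) = 12 and 42/3 = 14, so φ(42) ≤ 42/3.

m = 42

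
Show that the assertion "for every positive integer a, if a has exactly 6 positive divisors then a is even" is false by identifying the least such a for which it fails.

We need the least positive integer a for which a has exactly 6 positive divisors but a is odd.
For a = 12, 18, 20, 28, 32, 44 the conclusion holds.
a = 45: divisors of 45: 1, 3, 5, 9, 15, 45; 45 is odd.
So a = 45 is the smallest counterexample.

a = 45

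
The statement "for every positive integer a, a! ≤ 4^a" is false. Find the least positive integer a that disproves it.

We need the least positive integer a for which a! > 4^a.
For a = 1, 2, 3, 4, 5, 6, 7, 8 the conclusion holds.
a = 9: a! = 362880 and 4^a = 262144, so 362880 > 262144.
Thus a = 9 disproves the claim, and no smaller a works.

a = 9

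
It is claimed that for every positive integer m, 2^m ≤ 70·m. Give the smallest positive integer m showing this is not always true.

m = 10

A counterexample is any positive integer m such that 2^m > 70·m; we check each in order.
The first 9 eligible values, up to m = 9, all satisfy the conclusion.
m = 10: 2^m = 1024 and 70·m = 700, so 1024 > 700.
Thus m = 10 disproves the claim, and no smaller m works.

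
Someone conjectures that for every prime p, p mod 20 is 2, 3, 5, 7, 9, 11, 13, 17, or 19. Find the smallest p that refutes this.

A counterexample is any prime p such that the claim fails; we check each in order.
The first 12 eligible values, up to p = 37, all satisfy the conclusion.
p = 41: 41 mod 20 = 1 — not in {2, 3, 5, 7, 9, 11, 13, 17, 19}.
So p = 41 is the smallest counterexample.

p = 41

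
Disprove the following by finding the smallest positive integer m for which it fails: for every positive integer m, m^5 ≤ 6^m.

A counterexample is any positive integer m such that m^5 > 6^m; we check each in order.
m = 1: m^5 = 1 and 6^m = 6, so 1 ≤ 6.
m = 2: m^5 = 32 and 6^m = 36, so 32 ≤ 36.
m = 3: m^5 = 243 and 6^m = 216, so 243 > 216.

m = 3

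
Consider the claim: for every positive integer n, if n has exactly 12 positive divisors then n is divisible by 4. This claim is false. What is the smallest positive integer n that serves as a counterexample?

Check each positive integer n in order until n has exactly 12 positive divisors but n is not divisible by 4.
n = 60: τ(60) = 12; 60 mod 4 = 0.
n = 72: τ(72) = 12; 72 mod 4 = 0.
n = 84: τ(84) = 12; 84 mod 4 = 0.
n = 90: τ(90) = 12; 90 mod 4 = 2.
So n = 90 is the smallest counterexample.

n = 90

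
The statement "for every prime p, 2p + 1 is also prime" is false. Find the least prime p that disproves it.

A counterexample is any prime p such that 2p + 1 is not prime; we check each in order.
p = 2: 2p + 1 = 5, prime.
p = 3: 2p + 1 = 7, prime.
p = 5: 2p + 1 = 11, prime.
p = 7: 2p + 1 = 15 = 3 × 5, not prime.
Hence p = 7 is a counterexample.

p = 7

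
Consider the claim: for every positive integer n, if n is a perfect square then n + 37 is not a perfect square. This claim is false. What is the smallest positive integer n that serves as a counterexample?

n = 324

We need the least positive integer n for which n is a perfect square but n + 37 is a perfect square.
For n = 1, 4, 9, 16, …, 225, 256, 289 the conclusion holds.
n = 324: 324 = 18² and 324 + 37 = 361 = 19².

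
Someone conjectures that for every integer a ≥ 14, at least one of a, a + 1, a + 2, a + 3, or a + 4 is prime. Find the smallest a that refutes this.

a = 24

Check each integer a ≥ 14 in order until a, a + 1, a + 2, a + 3, a + 4 are all composite.
The first 10 eligible values, up to a = 23, all satisfy the conclusion.
a = 24: 24 = 2 × 12; 25 = 5 × 5; 26 = 2 × 13; 27 = 3 × 9; 28 = 2 × 14 — all composite.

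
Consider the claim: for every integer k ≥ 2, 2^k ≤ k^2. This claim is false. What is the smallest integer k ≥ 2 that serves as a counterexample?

k = 5

Check each integer k ≥ 2 in order until 2^k > k^2.
For k = 2, 3, 4 the conclusion holds.
k = 5: 2^k = 32 and k^2 = 25, so 32 > 25.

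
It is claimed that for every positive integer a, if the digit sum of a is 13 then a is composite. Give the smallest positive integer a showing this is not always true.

Check each positive integer a in order until the digit sum of a is 13 but a is prime.
a = 49: digit sum 13; 49 is composite.
a = 58: digit sum 13; 58 is composite.
a = 67: digit sum 13; 67 is prime, not composite.
Thus a = 67 disproves the claim, and no smaller a works.

a = 67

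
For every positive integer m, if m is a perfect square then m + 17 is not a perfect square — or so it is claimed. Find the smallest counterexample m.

m = 1: 1 + 17 = 18, not a perfect square.
m = 4: 4 + 17 = 21, not a perfect square.
m = 9: 9 + 17 = 26, not a perfect square.
m = 16: 16 + 17 = 33, not a perfect square.
m = 25: 25 + 17 = 42, not a perfect square.
m = 36: 36 + 17 = 53, not a perfect square.
m = 49: 49 + 17 = 66, not a perfect square.
m = 64: 64 = 8² and 64 + 17 = 81 = 9².
Thus m = 64 disproves the claim, and no smaller m works.

m = 64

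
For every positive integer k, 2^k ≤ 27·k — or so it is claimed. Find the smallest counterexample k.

k = 8

A counterexample is any positive integer k such that 2^k > 27·k; we check each in order.
For k = 1, 2, 3, 4, 5, 6, 7 the conclusion holds.
k = 8: 2^k = 256 and 27·k = 216, so 256 > 216.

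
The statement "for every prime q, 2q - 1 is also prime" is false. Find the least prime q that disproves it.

We need the least prime q for which 2q - 1 is not prime.
q = 2: 2q - 1 = 3, prime.
q = 3: 2q - 1 = 5, prime.
q = 5: 2q - 1 = 9 = 3 × 3, not prime.
Thus q = 5 disproves the claim, and no smaller q works.

q = 5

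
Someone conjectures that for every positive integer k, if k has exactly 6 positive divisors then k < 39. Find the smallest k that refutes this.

We need the least positive integer k for which k has exactly 6 positive divisors but the claim fails.
k = 12: τ(12) = 6; 12 < 39.
k = 18: τ(18) = 6; 18 < 39.
k = 20: τ(20) = 6; 20 < 39.
k = 28: τ(28) = 6; 28 < 39.
k = 32: τ(32) = 6; 32 < 39.
k = 44: τ(44) = 6; 44 ≥ 39.

k = 44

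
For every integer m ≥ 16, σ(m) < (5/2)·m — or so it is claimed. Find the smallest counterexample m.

The first 8 eligible values, up to m = 23, all satisfy the conclusion.
m = 24: σ(24) = 60; 60 ≥ 60.
So m = 24 is the smallest counterexample.

m = 24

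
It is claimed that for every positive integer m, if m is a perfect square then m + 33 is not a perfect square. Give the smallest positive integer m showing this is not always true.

m = 16

We need the least positive integer m for which m is a perfect square but m + 33 is a perfect square.
m = 1: 1 + 33 = 34, not a perfect square.
m = 4: 4 + 33 = 37, not a perfect square.
m = 9: 9 + 33 = 42, not a perfect square.
m = 16: 16 = 4² and 16 + 33 = 49 = 7².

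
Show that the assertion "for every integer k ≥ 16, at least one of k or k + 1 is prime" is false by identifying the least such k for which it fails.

For k = 16, 17, 18, 19 the conclusion holds.
k = 20: 20 = 2 × 10; 21 = 3 × 7 — both composite.
Thus k = 20 disproves the claim, and no smaller k works.

k = 20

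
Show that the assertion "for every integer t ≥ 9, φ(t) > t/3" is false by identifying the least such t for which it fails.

We need the least integer t ≥ 9 for which the claim fails.
t = 9: φ(9) = 6 and 9/3 = 3, so φ(9) > 9/3.
t = 10: φ(10) = 4 and 10/3 = 10/3, so φ(10) > 10/3.
t = 11: φ(11) = 10 and 11/3 = 11/3, so φ(11) > 11/3.
t = 12: φ(12) = 4 and 12/3 = 4, so φ(12) ≤ 12/3.
Hence t = 12 is a counterexample.

t = 12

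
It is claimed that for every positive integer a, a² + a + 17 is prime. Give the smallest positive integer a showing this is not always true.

A counterexample is any positive integer a such that a² + a + 17 is not prime; we check each in order.
For a = 1, 2, 3, 4, …, 13, 14, 15 the conclusion holds.
a = 16: a² + a + 17 = 289 = 17 × 17, composite.
So a = 16 is the smallest counterexample.

a = 16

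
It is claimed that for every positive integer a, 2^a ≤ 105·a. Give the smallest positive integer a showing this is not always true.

a = 11

We need the least positive integer a for which 2^a > 105·a.
For a = 1, 2, 3, 4, 5, 6, 7, 8, 9, 10 the conclusion holds.
a = 11: 2^a = 2048 and 105·a = 1155, so 2048 > 1155.
So a = 11 is the smallest counterexample.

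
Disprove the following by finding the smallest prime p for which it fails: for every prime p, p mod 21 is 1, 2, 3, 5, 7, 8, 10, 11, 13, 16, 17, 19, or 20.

The first 18 eligible values, up to p = 61, all satisfy the conclusion.
p = 67: 67 mod 21 = 4 — not in {1, 2, 3, 5, 7, 8, 10, 11, 13, 16, 17, 19, 20}.
Hence p = 67 is a counterexample.

p = 67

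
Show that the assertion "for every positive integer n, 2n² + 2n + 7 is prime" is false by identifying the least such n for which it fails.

n = 6

n = 1: 2n² + 2n + 7 = 11, prime.
n = 2: 2n² + 2n + 7 = 19, prime.
n = 3: 2n² + 2n + 7 = 31, prime.
n = 4: 2n² + 2n + 7 = 47, prime.
n = 5: 2n² + 2n + 7 = 67, prime.
n = 6: 2n² + 2n + 7 = 91 = 7 × 13, composite.
Thus n = 6 disproves the claim, and no smaller n works.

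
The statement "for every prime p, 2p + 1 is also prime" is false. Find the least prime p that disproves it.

p = 7

A counterexample is any prime p such that 2p + 1 is not prime; we check each in order.
For p = 2, 3, 5 the conclusion holds.
p = 7: 2p + 1 = 15 = 3 × 5, not prime.
Thus p = 7 disproves the claim, and no smaller p works.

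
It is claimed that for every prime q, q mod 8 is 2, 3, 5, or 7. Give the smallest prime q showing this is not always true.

q = 17

A counterexample is any prime q such that the claim fails; we check each in order.
The first 6 eligible values, up to q = 13, all satisfy the conclusion.
q = 17: 17 mod 8 = 1 — not in {2, 3, 5, 7}.
Thus q = 17 disproves the claim, and no smaller q works.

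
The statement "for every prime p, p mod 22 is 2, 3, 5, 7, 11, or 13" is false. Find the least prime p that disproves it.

A counterexample is any prime p such that the claim fails; we check each in order.
For p = 2, 3, 5, 7, 11, 13 the conclusion holds.
p = 17: 17 mod 22 = 17 — not in {2, 3, 5, 7, 11, 13}.
So p = 17 is the smallest counterexample.

p = 17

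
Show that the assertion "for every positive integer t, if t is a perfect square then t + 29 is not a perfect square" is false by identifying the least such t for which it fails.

A counterexample is any positive integer t such that t is a perfect square but t + 29 is a perfect square; we check each in order.
For t = 1, 4, 9, 16, …, 121, 144, 169 the conclusion holds.
t = 196: 196 = 14² and 196 + 29 = 225 = 15².
So t = 196 is the smallest counterexample.

t = 196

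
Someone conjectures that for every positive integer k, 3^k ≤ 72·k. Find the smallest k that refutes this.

Check each positive integer k in order until 3^k > 72·k.
The first 5 eligible values, up to k = 5, all satisfy the conclusion.
k = 6: 3^k = 729 and 72·k = 432, so 729 > 432.

k = 6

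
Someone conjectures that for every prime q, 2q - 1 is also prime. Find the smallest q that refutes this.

q = 2: 2q - 1 = 3, prime.
q = 3: 2q - 1 = 5, prime.
q = 5: 2q - 1 = 9 = 3 × 3, not prime.
So q = 5 is the smallest counterexample.

q = 5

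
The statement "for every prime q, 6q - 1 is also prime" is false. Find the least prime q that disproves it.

Check each prime q in order until 6q - 1 is not prime.
For q = 2, 3, 5, 7 the conclusion holds.
q = 11: 6q - 1 = 65 = 5 × 13, not prime.

q = 11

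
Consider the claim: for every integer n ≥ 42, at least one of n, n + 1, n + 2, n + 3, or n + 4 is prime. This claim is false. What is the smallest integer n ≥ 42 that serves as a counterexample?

We need the least integer n ≥ 42 for which n, n + 1, n + 2, n + 3, n + 4 are all composite.
n = 42: 43 is prime.
n = 43: 43 is prime.
n = 44: 47 is prime.
n = 45: 47 is prime.
n = 46: 47 is prime.
n = 47: 47 is prime.
n = 48: 48 = 2 × 24; 49 = 7 × 7; 50 = 2 × 25; 51 = 3 × 17; 52 = 2 × 26 — all composite.

n = 48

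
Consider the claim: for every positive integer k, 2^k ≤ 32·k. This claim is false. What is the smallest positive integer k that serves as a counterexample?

k = 9

Check each positive integer k in order until 2^k > 32·k.
The first 8 eligible values, up to k = 8, all satisfy the conclusion.
k = 9: 2^k = 512 and 32·k = 288, so 512 > 288.
So k = 9 is the smallest counterexample.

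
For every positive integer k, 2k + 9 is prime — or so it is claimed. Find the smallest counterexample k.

k = 3

For k = 1, 2 the conclusion holds.
k = 3: 2k + 9 = 15 = 3 × 5, composite.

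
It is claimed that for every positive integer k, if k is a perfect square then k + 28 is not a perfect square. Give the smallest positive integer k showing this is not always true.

k = 36

The first 5 eligible values, up to k = 25, all satisfy the conclusion.
k = 36: 36 = 6² and 36 + 28 = 64 = 8².
So k = 36 is the smallest counterexample.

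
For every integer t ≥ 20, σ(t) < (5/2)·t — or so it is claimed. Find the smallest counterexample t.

For t = 20, 21, 22, 23 the conclusion holds.
t = 24: σ(24) = 60; 60 ≥ 60.
So t = 24 is the smallest counterexample.

t = 24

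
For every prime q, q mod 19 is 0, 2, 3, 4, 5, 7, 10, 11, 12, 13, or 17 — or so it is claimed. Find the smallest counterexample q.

For q = 2, 3, 5, 7, …, 23, 29, 31 the conclusion holds.
q = 37: 37 mod 19 = 18 — not in {0, 2, 3, 4, 5, 7, 10, 11, 12, 13, 17}.
Thus q = 37 disproves the claim, and no smaller q works.

q = 37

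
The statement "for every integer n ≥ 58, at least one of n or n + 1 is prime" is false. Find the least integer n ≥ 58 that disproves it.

A counterexample is any integer n ≥ 58 such that n, n + 1 are both composite; we check each in order.
The first 4 eligible values, up to n = 61, all satisfy the conclusion.
n = 62: 62 = 2 × 31; 63 = 3 × 21 — both composite.

n = 62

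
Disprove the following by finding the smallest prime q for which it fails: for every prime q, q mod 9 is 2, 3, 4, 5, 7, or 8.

q = 19

Check each prime q in order until the claim fails.
The first 7 eligible values, up to q = 17, all satisfy the conclusion.
q = 19: 19 mod 9 = 1 — not in {2, 3, 4, 5, 7, 8}.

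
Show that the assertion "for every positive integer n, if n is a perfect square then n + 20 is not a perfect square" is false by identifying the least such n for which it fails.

For n = 1, 4, 9 the conclusion holds.
n = 16: 16 = 4² and 16 + 20 = 36 = 6².
So n = 16 is the smallest counterexample.

n = 16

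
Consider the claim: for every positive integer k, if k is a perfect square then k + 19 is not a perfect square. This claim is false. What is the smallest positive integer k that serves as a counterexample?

A counterexample is any positive integer k such that k is a perfect square but k + 19 is a perfect square; we check each in order.
For k = 1, 4, 9, 16, 25, 36, 49, 64 the conclusion holds.
k = 81: 81 = 9² and 81 + 19 = 100 = 10².

k = 81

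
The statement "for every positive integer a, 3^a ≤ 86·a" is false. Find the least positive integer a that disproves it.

a = 1: 3^a = 3 and 86·a = 86, so 3 ≤ 86.
a = 2: 3^a = 9 and 86·a = 172, so 9 ≤ 172.
a = 3: 3^a = 27 and 86·a = 258, so 27 ≤ 258.
a = 4: 3^a = 81 and 86·a = 344, so 81 ≤ 344.
a = 5: 3^a = 243 and 86·a = 430, so 243 ≤ 430.
a = 6: 3^a = 729 and 86·a = 516, so 729 > 516.

a = 6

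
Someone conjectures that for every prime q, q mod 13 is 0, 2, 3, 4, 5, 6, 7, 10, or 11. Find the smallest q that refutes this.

q = 47

A counterexample is any prime q such that the claim fails; we check each in order.
For q = 2, 3, 5, 7, …, 37, 41, 43 the conclusion holds.
q = 47: 47 mod 13 = 8 — not in {0, 2, 3, 4, 5, 6, 7, 10, 11}.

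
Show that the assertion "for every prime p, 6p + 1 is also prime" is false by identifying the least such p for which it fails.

For p = 2, 3, 5, 7, 11, 13, 17 the conclusion holds.
p = 19: 6p + 1 = 115 = 5 × 23, not prime.
So p = 19 is the smallest counterexample.

p = 19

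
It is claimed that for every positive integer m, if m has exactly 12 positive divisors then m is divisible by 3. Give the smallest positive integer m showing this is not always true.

m = 140

Check each positive integer m in order until m has exactly 12 positive divisors but m is not divisible by 3.
For m = 60, 72, 84, 90, 96, 108, 126, 132 the conclusion holds.
m = 140: τ(140) = 12; 140 mod 3 = 2.
So m = 140 is the smallest counterexample.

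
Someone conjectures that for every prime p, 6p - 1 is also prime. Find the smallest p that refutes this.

For p = 2, 3, 5, 7 the conclusion holds.
p = 11: 6p - 1 = 65 = 5 × 13, not prime.

p = 11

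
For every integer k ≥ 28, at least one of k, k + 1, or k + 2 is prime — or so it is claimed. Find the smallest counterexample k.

A counterexample is any integer k ≥ 28 such that k, k + 1, k + 2 are all composite; we check each in order.
The first 4 eligible values, up to k = 31, all satisfy the conclusion.
k = 32: 32 = 2 × 16; 33 = 3 × 11; 34 = 2 × 17 — all composite.
So k = 32 is the smallest counterexample.

k = 32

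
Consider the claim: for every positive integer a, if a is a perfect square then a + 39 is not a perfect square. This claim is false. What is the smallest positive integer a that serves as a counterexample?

The first 4 eligible values, up to a = 16, all satisfy the conclusion.
a = 25: 25 = 5² and 25 + 39 = 64 = 8².

a = 25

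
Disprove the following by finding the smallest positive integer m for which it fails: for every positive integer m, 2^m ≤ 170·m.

m = 11

Check each positive integer m in order until 2^m > 170·m.
For m = 1, 2, 3, 4, 5, 6, 7, 8, 9, 10 the conclusion holds.
m = 11: 2^m = 2048 and 170·m = 1870, so 2048 > 1870.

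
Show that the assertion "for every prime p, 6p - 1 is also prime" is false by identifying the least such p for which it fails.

For p = 2, 3, 5, 7 the conclusion holds.
p = 11: 6p - 1 = 65 = 5 × 13, not prime.
Thus p = 11 disproves the claim, and no smaller p works.

p = 11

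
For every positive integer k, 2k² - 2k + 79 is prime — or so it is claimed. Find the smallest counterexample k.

k = 1: 2k² - 2k + 79 = 79, prime.
k = 2: 2k² - 2k + 79 = 83, prime.
k = 3: 2k² - 2k + 79 = 91 = 7 × 13, composite.
Hence k = 3 is a counterexample.

k = 3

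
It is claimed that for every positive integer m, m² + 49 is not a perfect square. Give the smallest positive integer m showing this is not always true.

m = 24

We need the least positive integer m for which m² + 49 is a perfect square.
For m = 1, 2, 3, 4, …, 21, 22, 23 the conclusion holds.
m = 24: 24² + 49 = 625 = 25², a perfect square.
So m = 24 is the smallest counterexample.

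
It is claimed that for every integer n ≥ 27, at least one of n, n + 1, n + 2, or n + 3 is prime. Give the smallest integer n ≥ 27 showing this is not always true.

n = 32

The first 5 eligible values, up to n = 31, all satisfy the conclusion.
n = 32: 32 = 2 × 16; 33 = 3 × 11; 34 = 2 × 17; 35 = 5 × 7 — all composite.
So n = 32 is the smallest counterexample.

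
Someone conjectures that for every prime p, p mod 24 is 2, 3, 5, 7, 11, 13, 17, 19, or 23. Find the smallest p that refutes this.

We need the least prime p for which the claim fails.
The first 20 eligible values, up to p = 71, all satisfy the conclusion.
p = 73: 73 mod 24 = 1 — not in {2, 3, 5, 7, 11, 13, 17, 19, 23}.
Hence p = 73 is a counterexample.

p = 73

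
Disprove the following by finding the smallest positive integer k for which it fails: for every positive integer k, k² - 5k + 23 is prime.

We need the least positive integer k for which k² - 5k + 23 is not prime.
For k = 1, 2, 3, 4, …, 16, 17, 18 the conclusion holds.
k = 19: k² - 5k + 23 = 289 = 17 × 17, composite.

k = 19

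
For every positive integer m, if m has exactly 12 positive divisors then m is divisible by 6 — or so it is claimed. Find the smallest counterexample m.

m = 60: τ(60) = 12; 60 mod 6 = 0.
m = 72: τ(72) = 12; 72 mod 6 = 0.
m = 84: τ(84) = 12; 84 mod 6 = 0.
m = 90: τ(90) = 12; 90 mod 6 = 0.
m = 96: τ(96) = 12; 96 mod 6 = 0.
m = 108: τ(108) = 12; 108 mod 6 = 0.
m = 126: τ(126) = 12; 126 mod 6 = 0.
m = 132: τ(132) = 12; 132 mod 6 = 0.
m = 140: τ(140) = 12; 140 mod 6 = 2.

m = 140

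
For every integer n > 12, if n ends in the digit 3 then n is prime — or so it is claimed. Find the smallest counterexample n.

A counterexample is any integer n > 12 such that n ends in the digit 3 but n is not prime; we check each in order.
n = 13: 13 ends in 3 and is prime.
n = 23: 23 ends in 3 and is prime.
n = 33: 33 ends in 3; 33 = 3 × 11, composite.
So n = 33 is the smallest counterexample.

n = 33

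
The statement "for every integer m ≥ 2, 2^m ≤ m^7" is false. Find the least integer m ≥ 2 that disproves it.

For m = 2, 3, 4, 5, …, 34, 35, 36 the conclusion holds.
m = 37: 2^m = 137438953472 and m^7 = 94931877133, so 137438953472 > 94931877133.

m = 37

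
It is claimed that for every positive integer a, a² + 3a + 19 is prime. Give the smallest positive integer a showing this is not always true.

a = 15

For a = 1, 2, 3, 4, …, 12, 13, 14 the conclusion holds.
a = 15: a² + 3a + 19 = 289 = 17 × 17, composite.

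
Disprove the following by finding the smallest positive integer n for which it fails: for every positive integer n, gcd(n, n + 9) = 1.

n = 3

n = 1: gcd(1, 10) = 1.
n = 2: gcd(2, 11) = 1.
n = 3: gcd(3, 12) = 3.
So n = 3 is the smallest counterexample.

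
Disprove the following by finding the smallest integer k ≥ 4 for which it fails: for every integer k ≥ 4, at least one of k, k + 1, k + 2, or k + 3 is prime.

k = 24

A counterexample is any integer k ≥ 4 such that k, k + 1, k + 2, k + 3 are all composite; we check each in order.
For k = 4, 5, 6, 7, …, 21, 22, 23 the conclusion holds.
k = 24: 24 = 2 × 12; 25 = 5 × 5; 26 = 2 × 13; 27 = 3 × 9 — all composite.
Hence k = 24 is a counterexample.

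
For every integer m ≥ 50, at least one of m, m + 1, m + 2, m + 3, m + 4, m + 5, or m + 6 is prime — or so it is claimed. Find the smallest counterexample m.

The first 40 eligible values, up to m = 89, all satisfy the conclusion.
m = 90: 90 = 2 × 45; 91 = 7 × 13; 92 = 2 × 46; 93 = 3 × 31; 94 = 2 × 47; 95 = 5 × 19; 96 = 2 × 48 — all composite.
So m = 90 is the smallest counterexample.

m = 90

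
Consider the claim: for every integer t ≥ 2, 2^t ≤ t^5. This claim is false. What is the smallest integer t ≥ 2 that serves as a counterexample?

t = 23

Check each integer t ≥ 2 in order until 2^t > t^5.
For t = 2, 3, 4, 5, …, 20, 21, 22 the conclusion holds.
t = 23: 2^t = 8388608 and t^5 = 6436343, so 8388608 > 6436343.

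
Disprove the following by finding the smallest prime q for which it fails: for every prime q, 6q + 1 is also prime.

For q = 2, 3, 5, 7, 11, 13, 17 the conclusion holds.
q = 19: 6q + 1 = 115 = 5 × 23, not prime.

q = 19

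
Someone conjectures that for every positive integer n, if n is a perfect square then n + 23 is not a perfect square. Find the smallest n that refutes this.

n = 121

Check each positive integer n in order until n is a perfect square but n + 23 is a perfect square.
The first 10 eligible values, up to n = 100, all satisfy the conclusion.
n = 121: 121 = 11² and 121 + 23 = 144 = 12².
Thus n = 121 disproves the claim, and no smaller n works.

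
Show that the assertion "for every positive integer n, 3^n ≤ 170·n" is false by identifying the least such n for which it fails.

A counterexample is any positive integer n such that 3^n > 170·n; we check each in order.
n = 1: 3^n = 3 and 170·n = 170, so 3 ≤ 170.
n = 2: 3^n = 9 and 170·n = 340, so 9 ≤ 340.
n = 3: 3^n = 27 and 170·n = 510, so 27 ≤ 510.
n = 4: 3^n = 81 and 170·n = 680, so 81 ≤ 680.
n = 5: 3^n = 243 and 170·n = 850, so 243 ≤ 850.
n = 6: 3^n = 729 and 170·n = 1020, so 729 ≤ 1020.
n = 7: 3^n = 2187 and 170·n = 1190, so 2187 > 1190.

n = 7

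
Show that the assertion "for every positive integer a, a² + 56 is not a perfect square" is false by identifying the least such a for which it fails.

a = 5

Check each positive integer a in order until a² + 56 is a perfect square.
For a = 1, 2, 3, 4 the conclusion holds.
a = 5: 5² + 56 = 81 = 9², a perfect square.
Hence a = 5 is a counterexample.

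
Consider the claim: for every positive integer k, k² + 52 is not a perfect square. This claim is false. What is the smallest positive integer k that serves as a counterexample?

k = 12

We need the least positive integer k for which k² + 52 is a perfect square.
For k = 1, 2, 3, 4, …, 9, 10, 11 the conclusion holds.
k = 12: 12² + 52 = 196 = 14², a perfect square.
Hence k = 12 is a counterexample.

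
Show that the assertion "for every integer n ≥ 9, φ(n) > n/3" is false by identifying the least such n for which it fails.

We need the least integer n ≥ 9 for which the claim fails.
n = 9: φ(9) = 6 and 9/3 = 3, so φ(9) > 9/3.
n = 10: φ(10) = 4 and 10/3 = 10/3, so φ(10) > 10/3.
n = 11: φ(11) = 10 and 11/3 = 11/3, so φ(11) > 11/3.
n = 12: φ(12) = 4 and 12/3 = 4, so φ(12) ≤ 12/3.
Hence n = 12 is a counterexample.

n = 12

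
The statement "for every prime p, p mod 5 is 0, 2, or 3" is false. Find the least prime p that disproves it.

p = 11

p = 2: 2 mod 5 = 2.
p = 3: 3 mod 5 = 3.
p = 5: 5 mod 5 = 0.
p = 7: 7 mod 5 = 2.
p = 11: 11 mod 5 = 1 — not in {0, 2, 3}.
Hence p = 11 is a counterexample.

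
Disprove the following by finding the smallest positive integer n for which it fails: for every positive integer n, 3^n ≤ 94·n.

n = 6

n = 1: 3^n = 3 and 94·n = 94, so 3 ≤ 94.
n = 2: 3^n = 9 and 94·n = 188, so 9 ≤ 188.
n = 3: 3^n = 27 and 94·n = 282, so 27 ≤ 282.
n = 4: 3^n = 81 and 94·n = 376, so 81 ≤ 376.
n = 5: 3^n = 243 and 94·n = 470, so 243 ≤ 470.
n = 6: 3^n = 729 and 94·n = 564, so 729 > 564.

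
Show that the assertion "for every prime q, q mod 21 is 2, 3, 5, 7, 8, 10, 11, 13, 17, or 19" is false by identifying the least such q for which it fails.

For q = 2, 3, 5, 7, …, 23, 29, 31 the conclusion holds.
q = 37: 37 mod 21 = 16 — not in {2, 3, 5, 7, 8, 10, 11, 13, 17, 19}.

q = 37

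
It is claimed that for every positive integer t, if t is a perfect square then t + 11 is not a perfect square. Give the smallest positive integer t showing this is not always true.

t = 25

t = 1: 1 + 11 = 12, not a perfect square.
t = 4: 4 + 11 = 15, not a perfect square.
t = 9: 9 + 11 = 20, not a perfect square.
t = 16: 16 + 11 = 27, not a perfect square.
t = 25: 25 = 5² and 25 + 11 = 36 = 6².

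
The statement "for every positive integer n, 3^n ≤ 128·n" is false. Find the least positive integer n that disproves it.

We need the least positive integer n for which 3^n > 128·n.
For n = 1, 2, 3, 4, 5, 6 the conclusion holds.
n = 7: 3^n = 2187 and 128·n = 896, so 2187 > 896.
Thus n = 7 disproves the claim, and no smaller n works.

n = 7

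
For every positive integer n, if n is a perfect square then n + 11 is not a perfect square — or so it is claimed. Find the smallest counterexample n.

The first 4 eligible values, up to n = 16, all satisfy the conclusion.
n = 25: 25 = 5² and 25 + 11 = 36 = 6².

n = 25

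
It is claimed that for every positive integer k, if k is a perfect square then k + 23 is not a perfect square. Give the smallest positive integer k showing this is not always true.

Check each positive integer k in order until k is a perfect square but k + 23 is a perfect square.
For k = 1, 4, 9, 16, 25, 36, 49, 64, 81, 100 the conclusion holds.
k = 121: 121 = 11² and 121 + 23 = 144 = 12².

k = 121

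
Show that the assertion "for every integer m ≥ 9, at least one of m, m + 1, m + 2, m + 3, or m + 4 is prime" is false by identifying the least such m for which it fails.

m = 24

Check each integer m ≥ 9 in order until m, m + 1, m + 2, m + 3, m + 4 are all composite.
The first 15 eligible values, up to m = 23, all satisfy the conclusion.
m = 24: 24 = 2 × 12; 25 = 5 × 5; 26 = 2 × 13; 27 = 3 × 9; 28 = 2 × 14 — all composite.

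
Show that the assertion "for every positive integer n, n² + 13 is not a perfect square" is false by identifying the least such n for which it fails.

We need the least positive integer n for which n² + 13 is a perfect square.
For n = 1, 2, 3, 4, 5 the conclusion holds.
n = 6: 6² + 13 = 49 = 7², a perfect square.
Thus n = 6 disproves the claim, and no smaller n works.

n = 6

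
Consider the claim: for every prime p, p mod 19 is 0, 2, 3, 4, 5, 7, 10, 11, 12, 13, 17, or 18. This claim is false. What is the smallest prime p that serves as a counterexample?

p = 47

A counterexample is any prime p such that the claim fails; we check each in order.
For p = 2, 3, 5, 7, …, 37, 41, 43 the conclusion holds.
p = 47: 47 mod 19 = 9 — not in {0, 2, 3, 4, 5, 7, 10, 11, 12, 13, 17, 18}.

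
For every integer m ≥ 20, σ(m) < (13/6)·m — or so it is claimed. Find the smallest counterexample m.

We need the least integer m ≥ 20 for which the claim fails.
The first 4 eligible values, up to m = 23, all satisfy the conclusion.
m = 24: σ(24) = 60; 60 ≥ 52.

m = 24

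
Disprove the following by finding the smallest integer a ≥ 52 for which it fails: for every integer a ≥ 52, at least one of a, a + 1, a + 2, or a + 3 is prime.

A counterexample is any integer a ≥ 52 such that a, a + 1, a + 2, a + 3 are all composite; we check each in order.
For a = 52, 53 the conclusion holds.
a = 54: 54 = 2 × 27; 55 = 5 × 11; 56 = 2 × 28; 57 = 3 × 19 — all composite.

a = 54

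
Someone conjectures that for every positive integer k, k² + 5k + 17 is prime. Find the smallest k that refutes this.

k = 8

For k = 1, 2, 3, 4, 5, 6, 7 the conclusion holds.
k = 8: k² + 5k + 17 = 121 = 11 × 11, composite.
Hence k = 8 is a counterexample.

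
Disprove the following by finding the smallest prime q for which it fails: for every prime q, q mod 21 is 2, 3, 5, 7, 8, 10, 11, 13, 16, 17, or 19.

We need the least prime q for which the claim fails.
For q = 2, 3, 5, 7, …, 29, 31, 37 the conclusion holds.
q = 41: 41 mod 21 = 20 — not in {2, 3, 5, 7, 8, 10, 11, 13, 16, 17, 19}.

q = 41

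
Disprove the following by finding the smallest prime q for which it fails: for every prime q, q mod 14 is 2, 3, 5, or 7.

A counterexample is any prime q such that the claim fails; we check each in order.
For q = 2, 3, 5, 7 the conclusion holds.
q = 11: 11 mod 14 = 11 — not in {2, 3, 5, 7}.

q = 11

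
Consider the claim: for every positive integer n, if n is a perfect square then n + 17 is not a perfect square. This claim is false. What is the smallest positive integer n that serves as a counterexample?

The first 7 eligible values, up to n = 49, all satisfy the conclusion.
n = 64: 64 = 8² and 64 + 17 = 81 = 9².
So n = 64 is the smallest counterexample.

n = 64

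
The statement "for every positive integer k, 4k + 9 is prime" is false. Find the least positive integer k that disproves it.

k = 3

We need the least positive integer k for which 4k + 9 is not prime.
For k = 1, 2 the conclusion holds.
k = 3: 4k + 9 = 21 = 3 × 7, composite.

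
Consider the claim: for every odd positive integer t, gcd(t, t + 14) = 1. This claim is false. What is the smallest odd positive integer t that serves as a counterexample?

Check each odd positive integer t in order until gcd(t, t + 14) > 1.
t = 1: gcd(1, 15) = 1.
t = 3: gcd(3, 17) = 1.
t = 5: gcd(5, 19) = 1.
t = 7: gcd(7, 21) = 7.

t = 7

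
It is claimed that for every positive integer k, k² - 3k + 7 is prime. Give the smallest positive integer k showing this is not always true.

k = 6

For k = 1, 2, 3, 4, 5 the conclusion holds.
k = 6: k² - 3k + 7 = 25 = 5 × 5, composite.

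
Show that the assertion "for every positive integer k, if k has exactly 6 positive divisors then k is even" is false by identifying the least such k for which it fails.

k = 45

We need the least positive integer k for which k has exactly 6 positive divisors but k is odd.
k = 12: divisors of 12: 1, 2, 3, 4, 6, 12; 12 is even.
k = 18: divisors of 18: 1, 2, 3, 6, 9, 18; 18 is even.
k = 20: divisors of 20: 1, 2, 4, 5, 10, 20; 20 is even.
k = 28: divisors of 28: 1, 2, 4, 7, 14, 28; 28 is even.
k = 32: divisors of 32: 1, 2, 4, 8, 16, 32; 32 is even.
k = 44: divisors of 44: 1, 2, 4, 11, 22, 44; 44 is even.
k = 45: divisors of 45: 1, 3, 5, 9, 15, 45; 45 is odd.
Thus k = 45 disproves the claim, and no smaller k works.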